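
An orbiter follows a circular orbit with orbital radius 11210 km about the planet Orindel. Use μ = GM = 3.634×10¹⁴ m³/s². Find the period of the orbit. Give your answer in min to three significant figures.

T ≈ 206 min

r = 11210 km = 1.121×10⁷ m.
Kepler's third law: T = 2π√(r³/μ) = 2π√((1.121×10⁷)³ / 3.634×10¹⁴).
r³/μ = 3.876×10⁶ s², so T = 2π × 1.969×10³ = 1.237×10⁴ s.
Converting: 1.237×10⁴ s ÷ 60.00 = 206.2 min.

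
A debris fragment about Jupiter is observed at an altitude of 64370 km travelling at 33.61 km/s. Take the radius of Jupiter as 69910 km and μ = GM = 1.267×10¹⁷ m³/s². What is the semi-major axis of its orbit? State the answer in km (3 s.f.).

a ≈ 1.67×10⁵ km

r = 69910 + 64370 = 1.3428×10⁵ km = 1.343×10⁸ m.
Specific orbital energy ε = v²/2 − μ/r = (33610)²/2 − 1.267×10¹⁷/1.343×10⁸ = -3.787×10⁸ J/kg.
Since ε = −μ/(2a), a = −μ/(2ε) = 1.673×10⁸ m = 1.6727×10⁵ km.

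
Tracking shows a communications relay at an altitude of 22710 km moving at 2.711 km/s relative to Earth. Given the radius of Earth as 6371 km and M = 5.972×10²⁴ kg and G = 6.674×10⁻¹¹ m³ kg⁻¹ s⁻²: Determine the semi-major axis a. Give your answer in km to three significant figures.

μ = GM = 6.674×10⁻¹¹ × 5.972×10²⁴ = 3.986×10¹⁴ m³/s².
r = 6371 + 22710 = 29081 km = 2.908×10⁷ m.
Vis-viva rearranged: 1/a = 2/r − v²/μ = 6.877×10⁻⁸ − 1.844×10⁻⁸ = 5.033×10⁻⁸ m⁻¹.
a = 1.987×10⁷ m = 19867 km.

a ≈ 19900 km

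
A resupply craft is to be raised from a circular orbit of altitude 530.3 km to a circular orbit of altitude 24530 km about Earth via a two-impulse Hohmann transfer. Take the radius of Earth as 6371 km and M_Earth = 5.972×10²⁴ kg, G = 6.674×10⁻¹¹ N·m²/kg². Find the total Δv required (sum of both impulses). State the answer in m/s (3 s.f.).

μ = GM = 6.674×10⁻¹¹ × 5.972×10²⁴ = 3.986×10¹⁴ m³/s².
r₁ = 6371 + 530.3 = 6901.3 km = 6.9013×10⁶ m.
r₂ = 6371 + 24530 = 30901 km = 3.0901×10⁷ m.
Transfer ellipse a_t = (r₁ + r₂)/2 = 1.890×10⁷ m.
At r₁: circular v_c1 = √(μ/r₁) = 7600 m/s; transfer-perigee v_p = √[μ(2/r₁ − 1/a_t)] = 9717 m/s.
Δv₁ = v_p − v_c1 = 2117 m/s.
At r₂: circular v_c2 = √(μ/r₂) = 3591 m/s; transfer-apogee v_a = √[μ(2/r₂ − 1/a_t)] = 2170 m/s.
Δv₂ = v_c2 − v_a = 1421 m/s.
Total Δv = Δv₁ + Δv₂ = 3539 m/s.

Δv_total ≈ 3540 m/s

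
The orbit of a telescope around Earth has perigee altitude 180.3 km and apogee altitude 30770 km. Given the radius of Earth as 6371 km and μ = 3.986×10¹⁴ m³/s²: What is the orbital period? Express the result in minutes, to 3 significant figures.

T ≈ 536 minutes

r_p = 6371 + 180.3 = 6551.3 km = 6.5513×10⁶ m.
r_a = 6371 + 30770 = 37141 km = 3.7141×10⁷ m.
Semi-major axis a = (r_p + r_a)/2 = (6551.3 + 37141)/2 = 21846 km = 2.185×10⁷ m.
By Kepler's third law T = 2π√(a³/μ) = 2π × 5.114×10³ = 3.213×10⁴ s.
= 535.6 minutes.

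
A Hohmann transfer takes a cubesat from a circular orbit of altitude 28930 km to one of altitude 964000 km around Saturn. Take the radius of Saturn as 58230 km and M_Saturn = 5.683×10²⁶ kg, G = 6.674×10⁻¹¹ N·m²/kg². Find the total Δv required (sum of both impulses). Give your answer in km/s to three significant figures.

μ = GM = 6.674×10⁻¹¹ × 5.683×10²⁶ = 3.793×10¹⁶ m³/s².
r₁ = 58230 + 28930 = 87160 km = 8.7160×10⁷ m.
r₂ = 58230 + 964000 = 1022200 km = 1.0222×10⁹ m.
Transfer ellipse a_t = (r₁ + r₂)/2 = 5.547×10⁸ m.
At r₁: circular v_c1 = √(μ/r₁) = 20860 m/s; transfer-perikrone v_p = √[μ(2/r₁ − 1/a_t)] = 28320 m/s.
Δv₁ = v_p − v_c1 = 7458 m/s.
At r₂: circular v_c2 = √(μ/r₂) = 6091 m/s; transfer-apokrone v_a = √[μ(2/r₂ − 1/a_t)] = 2415 m/s.
Δv₂ = v_c2 − v_a = 3677 m/s.
Total Δv = Δv₁ + Δv₂ = 11130 m/s = 11.13 km/s.

Δv_total ≈ 11.1 km/s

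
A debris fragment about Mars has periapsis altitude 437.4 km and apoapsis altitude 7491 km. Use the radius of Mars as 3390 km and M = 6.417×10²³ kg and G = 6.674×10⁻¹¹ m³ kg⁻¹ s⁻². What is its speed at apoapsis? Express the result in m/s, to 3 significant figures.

v ≈ 1430 m/s

μ = GM = 6.674×10⁻¹¹ × 6.417×10²³ = 4.283×10¹³ m³/s².
r_p = 3390 + 437.4 = 3827.4 km = 3.8274×10⁶ m.
r_a = 3390 + 7491 = 10881 km = 1.0881×10⁷ m.
Semi-major axis a = (r_p + r_a)/2 = 7354.2 km = 7.354×10⁶ m.
Vis-viva: v² = μ(2/r − 1/a) = 4.283×10¹³ × (1.838×10⁻⁷ − 1.360×10⁻⁷) = 2.048×10⁶ m²/s².
v = 1431 m/s.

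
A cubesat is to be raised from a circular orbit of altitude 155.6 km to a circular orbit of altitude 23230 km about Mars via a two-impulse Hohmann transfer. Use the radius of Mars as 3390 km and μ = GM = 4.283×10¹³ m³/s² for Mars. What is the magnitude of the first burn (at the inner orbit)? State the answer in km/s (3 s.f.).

r₁ = 3390 + 155.6 = 3545.6 km = 3.5456×10⁶ m.
r₂ = 3390 + 23230 = 26620 km = 2.6620×10⁷ m.
Transfer ellipse a_t = (r₁ + r₂)/2 = 1.508×10⁷ m.
At r₁: circular v_c1 = √(μ/r₁) = 3476 m/s; transfer-periapsis v_p = √[μ(2/r₁ − 1/a_t)] = 4617 m/s.
Δv₁ = v_p − v_c1 = 1142 m/s.
= 1.142 km/s.

Δv ≈ 1.14 km/s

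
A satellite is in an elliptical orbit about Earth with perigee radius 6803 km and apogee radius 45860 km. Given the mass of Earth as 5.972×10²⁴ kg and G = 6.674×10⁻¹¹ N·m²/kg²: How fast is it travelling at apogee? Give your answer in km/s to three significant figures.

v ≈ 1.50 km/s

μ = GM = 6.674×10⁻¹¹ × 5.972×10²⁴ = 3.986×10¹⁴ m³/s².
Semi-major axis a = (r_p + r_a)/2 = 26332 km = 2.633×10⁷ m.
Vis-viva: v² = μ(2/r − 1/a) = 3.986×10¹⁴ × (4.361×10⁻⁸ − 3.798×10⁻⁸) = 2.245×10⁶ m²/s².
v = 1498 m/s = 1.498 km/s.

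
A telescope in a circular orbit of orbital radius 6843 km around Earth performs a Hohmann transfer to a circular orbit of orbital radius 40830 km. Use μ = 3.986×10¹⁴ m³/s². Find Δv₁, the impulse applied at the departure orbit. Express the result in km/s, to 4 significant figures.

Δv ≈ 2.357 km/s

r₁ = 6843 km = 6.843×10⁶ m.
r₂ = 40830 km = 4.083×10⁷ m.
Transfer ellipse a_t = (r₁ + r₂)/2 = 2.384×10⁷ m.
At r₁: circular v_c1 = √(μ/r₁) = 7632 m/s; transfer-perigee v_p = √[μ(2/r₁ − 1/a_t)] = 9989 m/s.
Δv₁ = v_p − v_c1 = 2357 m/s.
= 2.357 km/s.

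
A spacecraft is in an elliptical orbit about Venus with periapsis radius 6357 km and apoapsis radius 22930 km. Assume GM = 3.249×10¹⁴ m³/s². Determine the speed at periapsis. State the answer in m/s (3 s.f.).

Semi-major axis a = (r_p + r_a)/2 = 14644 km = 1.464×10⁷ m.
Vis-viva: v² = μ(2/r − 1/a) = 3.249×10¹⁴ × (3.146×10⁻⁷ − 6.829×10⁻⁸) = 8.003×10⁷ m²/s².
v = 8946 m/s.

v ≈ 8950 m/s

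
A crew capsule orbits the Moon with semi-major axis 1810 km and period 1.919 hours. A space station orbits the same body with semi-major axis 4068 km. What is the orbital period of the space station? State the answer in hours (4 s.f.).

Kepler's third law: T² ∝ a³, so T₂ = T₁ (a₂/a₁)^(3/2).
a₂/a₁ = 2.248, (a₂/a₁)^(3/2) = 3.369.
T₂ = 1.919 × 3.369 = 6.466 hours.

T₂ ≈ 6.466 hours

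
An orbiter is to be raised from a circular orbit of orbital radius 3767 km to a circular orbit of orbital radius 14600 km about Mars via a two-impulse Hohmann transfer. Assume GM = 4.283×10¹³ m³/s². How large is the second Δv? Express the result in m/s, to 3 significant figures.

Δv ≈ 616 m/s

r₁ = 3767 km = 3.767×10⁶ m.
r₂ = 14600 km = 1.460×10⁷ m.
Transfer ellipse a_t = (r₁ + r₂)/2 = 9.184×10⁶ m.
At r₁: circular v_c1 = √(μ/r₁) = 3372 m/s; transfer-periapsis v_p = √[μ(2/r₁ − 1/a_t)] = 4252 m/s.
At r₂: circular v_c2 = √(μ/r₂) = 1713 m/s; transfer-apoapsis v_a = √[μ(2/r₂ − 1/a_t)] = 1097 m/s.
Δv₂ = v_c2 − v_a = 615.8 m/s.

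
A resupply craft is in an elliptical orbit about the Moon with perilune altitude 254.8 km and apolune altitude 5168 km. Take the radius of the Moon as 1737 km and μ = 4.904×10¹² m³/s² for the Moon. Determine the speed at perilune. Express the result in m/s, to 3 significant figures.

r_p = 1737 + 254.8 = 1991.8 km = 1.9918×10⁶ m.
r_a = 1737 + 5168 = 6905.0 km = 6.9050×10⁶ m.
Semi-major axis a = (r_p + r_a)/2 = 4448.4 km = 4.448×10⁶ m.
Vis-viva: v² = μ(2/r − 1/a) = 4.904×10¹² × (1.004×10⁻⁶ − 2.248×10⁻⁷) = 3.822×10⁶ m²/s².
v = 1955 m/s.

v ≈ 1950 m/s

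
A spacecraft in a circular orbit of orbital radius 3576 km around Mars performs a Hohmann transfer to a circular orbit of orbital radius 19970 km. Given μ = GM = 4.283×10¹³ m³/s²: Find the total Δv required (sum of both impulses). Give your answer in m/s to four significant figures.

r₁ = 3576 km = 3.576×10⁶ m.
r₂ = 19970 km = 1.997×10⁷ m.
Transfer ellipse a_t = (r₁ + r₂)/2 = 1.177×10⁷ m.
At r₁: circular v_c1 = √(μ/r₁) = 3461 m/s; transfer-periapsis v_p = √[μ(2/r₁ − 1/a_t)] = 4507 m/s.
Δv₁ = v_p − v_c1 = 1047 m/s.
At r₂: circular v_c2 = √(μ/r₂) = 1464 m/s; transfer-apoapsis v_a = √[μ(2/r₂ − 1/a_t)] = 807.1 m/s.
Δv₂ = v_c2 − v_a = 657.4 m/s.
Total Δv = Δv₁ + Δv₂ = 1704 m/s.

Δv_total ≈ 1704 m/s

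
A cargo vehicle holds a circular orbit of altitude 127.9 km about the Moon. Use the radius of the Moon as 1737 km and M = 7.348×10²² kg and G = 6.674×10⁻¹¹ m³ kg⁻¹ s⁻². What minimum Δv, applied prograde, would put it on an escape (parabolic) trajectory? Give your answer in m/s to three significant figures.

μ = GM = 6.674×10⁻¹¹ × 7.348×10²² = 4.904×10¹² m³/s².
r = 1737 + 127.9 = 1864.9 km = 1.8649×10⁶ m.
Circular speed v_c = √(μ/r) = 1622 m/s.
Escape speed v_esc = √(2μ/r) = √2 × v_c = 2293 m/s.
Δv = v_esc − v_c = 671.7 m/s.

Δv ≈ 672 m/s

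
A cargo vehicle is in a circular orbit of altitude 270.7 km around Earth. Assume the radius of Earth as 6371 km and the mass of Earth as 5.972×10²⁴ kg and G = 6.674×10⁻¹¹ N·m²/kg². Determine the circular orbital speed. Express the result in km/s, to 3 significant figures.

μ = GM = 6.674×10⁻¹¹ × 5.972×10²⁴ = 3.986×10¹⁴ m³/s².
r = 6371 + 270.7 = 6641.7 km = 6.6417×10⁶ m.
For a circular orbit v = √(μ/r) = √(3.986×10¹⁴ / 6.642×10⁶) = √(6.001×10⁷) = 7747 m/s.
That is 7.747 km/s.

v ≈ 7.75 km/s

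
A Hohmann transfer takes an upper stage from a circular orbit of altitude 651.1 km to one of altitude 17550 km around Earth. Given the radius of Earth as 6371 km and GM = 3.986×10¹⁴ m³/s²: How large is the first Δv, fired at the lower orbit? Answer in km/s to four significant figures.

Δv ≈ 1.834 km/s

r₁ = 6371 + 651.1 = 7022.1 km = 7.0221×10⁶ m.
r₂ = 6371 + 17550 = 23921 km = 2.3921×10⁷ m.
Transfer ellipse a_t = (r₁ + r₂)/2 = 1.547×10⁷ m.
At r₁: circular v_c1 = √(μ/r₁) = 7534 m/s; transfer-perigee v_p = √[μ(2/r₁ − 1/a_t)] = 9368 m/s.
Δv₁ = v_p − v_c1 = 1834 m/s.
= 1.834 km/s.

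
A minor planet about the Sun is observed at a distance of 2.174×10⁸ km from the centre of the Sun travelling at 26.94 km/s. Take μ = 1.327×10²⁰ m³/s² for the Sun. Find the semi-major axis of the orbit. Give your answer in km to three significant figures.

a ≈ 2.68×10⁸ km

r = 2.174×10¹¹ m.
Specific orbital energy ε = v²/2 − μ/r = (26940)²/2 − 1.327×10²⁰/2.174×10¹¹ = -2.475×10⁸ J/kg.
Since ε = −μ/(2a), a = −μ/(2ε) = 2.681×10¹¹ m = 2.6807×10⁸ km.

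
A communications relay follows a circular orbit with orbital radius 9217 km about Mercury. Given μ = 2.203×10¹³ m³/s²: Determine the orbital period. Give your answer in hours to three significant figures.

r = 9217 km = 9.217×10⁶ m.
Kepler's third law: T = 2π√(r³/μ) = 2π√((9.217×10⁶)³ / 2.203×10¹³).
r³/μ = 3.554×10⁷ s², so T = 2π × 5.962×10³ = 3.746×10⁴ s.
Converting: 3.746×10⁴ s ÷ 3600 = 10.41 hours.

T ≈ 10.4 hours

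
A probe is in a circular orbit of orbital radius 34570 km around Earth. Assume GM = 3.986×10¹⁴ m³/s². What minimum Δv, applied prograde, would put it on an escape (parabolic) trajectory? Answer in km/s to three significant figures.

Δv ≈ 1.41 km/s

r = 34570 km = 3.457×10⁷ m.
Circular speed v_c = √(μ/r) = 3396 m/s.
Escape speed v_esc = √(2μ/r) = √2 × v_c = 4802 m/s.
Δv = v_esc − v_c = 1407 m/s = 1.407 km/s.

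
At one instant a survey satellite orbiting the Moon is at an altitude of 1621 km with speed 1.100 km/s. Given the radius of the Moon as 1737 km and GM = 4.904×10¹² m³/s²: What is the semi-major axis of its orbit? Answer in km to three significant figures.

r = 1737 + 1621 = 3358.0 km = 3.358×10⁶ m.
Vis-viva rearranged: 1/a = 2/r − v²/μ = 5.956×10⁻⁷ − 2.467×10⁻⁷ = 3.489×10⁻⁷ m⁻¹.
a = 2.867×10⁶ m = 2866.5 km.

a ≈ 2870 km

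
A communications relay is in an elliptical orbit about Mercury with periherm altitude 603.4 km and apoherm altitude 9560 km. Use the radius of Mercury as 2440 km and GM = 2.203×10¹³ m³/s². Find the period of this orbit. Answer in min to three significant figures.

r_p = 2440 + 603.4 = 3043.4 km = 3.0434×10⁶ m.
r_a = 2440 + 9560 = 12000 km = 1.2000×10⁷ m.
Semi-major axis a = (r_p + r_a)/2 = (3043.4 + 12000)/2 = 7521.7 km = 7.522×10⁶ m.
By Kepler's third law T = 2π√(a³/μ) = 2π × 4.395×10³ = 2.762×10⁴ s.
= 460.3 min.

T ≈ 460 min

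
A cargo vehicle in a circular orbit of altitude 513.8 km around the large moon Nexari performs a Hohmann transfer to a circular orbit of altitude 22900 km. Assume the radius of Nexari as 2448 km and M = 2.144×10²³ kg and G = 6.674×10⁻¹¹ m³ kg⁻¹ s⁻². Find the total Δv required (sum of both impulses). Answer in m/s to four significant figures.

μ = GM = 6.674×10⁻¹¹ × 2.144×10²³ = 1.431×10¹³ m³/s².
r₁ = 2448 + 513.8 = 2961.8 km = 2.9618×10⁶ m.
r₂ = 2448 + 22900 = 25348 km = 2.5348×10⁷ m.
Transfer ellipse a_t = (r₁ + r₂)/2 = 1.415×10⁷ m.
At r₁: circular v_c1 = √(μ/r₁) = 2198 m/s; transfer-periapsis v_p = √[μ(2/r₁ − 1/a_t)] = 2941 m/s.
Δv₁ = v_p − v_c1 = 743.3 m/s.
At r₂: circular v_c2 = √(μ/r₂) = 751.3 m/s; transfer-apoapsis v_a = √[μ(2/r₂ − 1/a_t)] = 343.7 m/s.
Δv₂ = v_c2 − v_a = 407.7 m/s.
Total Δv = Δv₁ + Δv₂ = 1151 m/s.

Δv_total ≈ 1151 m/s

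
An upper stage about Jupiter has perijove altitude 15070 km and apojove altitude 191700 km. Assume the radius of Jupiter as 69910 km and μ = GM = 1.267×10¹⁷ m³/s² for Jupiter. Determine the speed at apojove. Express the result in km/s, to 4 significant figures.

r_p = 69910 + 15070 = 84980 km = 8.4980×10⁷ m.
r_a = 69910 + 191700 = 261610 km = 2.6161×10⁸ m.
Semi-major axis a = (r_p + r_a)/2 = 1.7330×10⁵ km = 1.733×10⁸ m.
Vis-viva: v² = μ(2/r − 1/a) = 1.267×10¹⁷ × (7.645×10⁻⁹ − 5.771×10⁻⁹) = 2.375×10⁸ m²/s².
v = 15410 m/s = 15.41 km/s.

v ≈ 15.41 km/s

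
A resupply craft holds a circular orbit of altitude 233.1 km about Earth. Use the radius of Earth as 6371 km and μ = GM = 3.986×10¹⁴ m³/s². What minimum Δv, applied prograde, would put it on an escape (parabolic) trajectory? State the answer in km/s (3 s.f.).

r = 6371 + 233.1 = 6604.1 km = 6.6041×10⁶ m.
Circular speed v_c = √(μ/r) = 7769 m/s.
Escape speed v_esc = √(2μ/r) = √2 × v_c = 10990 m/s.
Δv = v_esc − v_c = 3218 m/s = 3.218 km/s.

Δv ≈ 3.22 km/s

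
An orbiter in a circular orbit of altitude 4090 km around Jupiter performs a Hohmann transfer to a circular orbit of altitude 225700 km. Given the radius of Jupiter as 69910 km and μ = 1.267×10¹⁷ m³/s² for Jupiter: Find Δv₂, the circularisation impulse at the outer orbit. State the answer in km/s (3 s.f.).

r₁ = 69910 + 4090 = 74000 km = 7.4000×10⁷ m.
r₂ = 69910 + 225700 = 295610 km = 2.9561×10⁸ m.
Transfer ellipse a_t = (r₁ + r₂)/2 = 1.848×10⁸ m.
At r₁: circular v_c1 = √(μ/r₁) = 41380 m/s; transfer-perijove v_p = √[μ(2/r₁ − 1/a_t)] = 52330 m/s.
At r₂: circular v_c2 = √(μ/r₂) = 20700 m/s; transfer-apojove v_a = √[μ(2/r₂ − 1/a_t)] = 13100 m/s.
Δv₂ = v_c2 − v_a = 7602 m/s.
= 7.602 km/s.

Δv ≈ 7.60 km/s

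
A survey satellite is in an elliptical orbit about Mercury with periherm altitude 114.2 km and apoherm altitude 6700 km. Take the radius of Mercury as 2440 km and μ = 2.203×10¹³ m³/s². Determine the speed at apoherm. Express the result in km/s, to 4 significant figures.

r_p = 2440 + 114.2 = 2554.2 km = 2.5542×10⁶ m.
r_a = 2440 + 6700 = 9140.0 km = 9.1400×10⁶ m.
Semi-major axis a = (r_p + r_a)/2 = 5847.1 km = 5.847×10⁶ m.
Vis-viva: v² = μ(2/r − 1/a) = 2.203×10¹³ × (2.188×10⁻⁷ − 1.710×10⁻⁷) = 1.053×10⁶ m²/s².
v = 1026 m/s = 1.026 km/s.

v ≈ 1.026 km/s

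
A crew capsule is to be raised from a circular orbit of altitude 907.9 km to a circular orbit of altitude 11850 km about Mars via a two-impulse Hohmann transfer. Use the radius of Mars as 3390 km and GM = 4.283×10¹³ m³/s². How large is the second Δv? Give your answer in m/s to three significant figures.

r₁ = 3390 + 907.9 = 4297.9 km = 4.2979×10⁶ m.
r₂ = 3390 + 11850 = 15240 km = 1.5240×10⁷ m.
Transfer ellipse a_t = (r₁ + r₂)/2 = 9.769×10⁶ m.
At r₁: circular v_c1 = √(μ/r₁) = 3157 m/s; transfer-periapsis v_p = √[μ(2/r₁ − 1/a_t)] = 3943 m/s.
At r₂: circular v_c2 = √(μ/r₂) = 1676 m/s; transfer-apoapsis v_a = √[μ(2/r₂ − 1/a_t)] = 1112 m/s.
Δv₂ = v_c2 − v_a = 564.5 m/s.

Δv ≈ 564 m/s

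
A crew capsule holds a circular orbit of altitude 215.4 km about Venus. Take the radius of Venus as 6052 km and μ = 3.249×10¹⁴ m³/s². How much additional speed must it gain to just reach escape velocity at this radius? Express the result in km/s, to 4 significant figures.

Δv ≈ 2.982 km/s

r = 6052 + 215.4 = 6267.4 km = 6.2674×10⁶ m.
Circular speed v_c = √(μ/r) = 7200 m/s.
Escape speed v_esc = √(2μ/r) = √2 × v_c = 10180 m/s.
Δv = v_esc − v_c = 2982 m/s = 2.982 km/s.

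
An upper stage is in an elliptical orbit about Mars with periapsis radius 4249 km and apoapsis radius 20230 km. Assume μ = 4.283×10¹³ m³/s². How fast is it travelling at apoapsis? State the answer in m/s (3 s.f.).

Semi-major axis a = (r_p + r_a)/2 = 12240 km = 1.224×10⁷ m.
Vis-viva: v² = μ(2/r − 1/a) = 4.283×10¹³ × (9.886×10⁻⁸ − 8.170×10⁻⁸) = 7.350×10⁵ m²/s².
v = 857.3 m/s.

v ≈ 857 m/s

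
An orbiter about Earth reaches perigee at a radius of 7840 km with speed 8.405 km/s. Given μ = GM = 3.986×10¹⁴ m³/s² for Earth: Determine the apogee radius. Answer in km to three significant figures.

apogee radius ≈ 17800 km

r_p = 7.840×10⁶ m.
Specific energy ε = v²/2 − μ/r = -1.552×10⁷ J/kg, so a = −μ/(2ε) = 1.284×10⁷ m.
The apsides satisfy r_p + r_a = 2a, so the apogee radius is 2a − r_p = 1.784×10⁷ m = 17843 km.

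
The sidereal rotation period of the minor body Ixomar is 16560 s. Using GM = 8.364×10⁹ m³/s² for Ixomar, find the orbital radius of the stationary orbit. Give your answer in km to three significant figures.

A synchronous orbit has period T, so by Kepler's third law a = (μT²/4π²)^(1/3).
μT²/4π² = 8.364×10⁹ × (1.656×10⁴)² / 39.48 = 5.810×10¹⁶ m³.
a = 3.873×10⁵ m = 387.31 km.

r_sync ≈ 387 km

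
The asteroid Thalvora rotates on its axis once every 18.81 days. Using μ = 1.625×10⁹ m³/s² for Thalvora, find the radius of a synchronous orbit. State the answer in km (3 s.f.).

r_sync ≈ 4770 km

T = 18.81 days = 1.625×10⁶ s.
A synchronous orbit has period T, so by Kepler's third law a = (μT²/4π²)^(1/3).
μT²/4π² = 1.625×10⁹ × (1.625×10⁶)² / 39.48 = 1.087×10²⁰ m³.
a = 4.773×10⁶ m = 4772.7 km.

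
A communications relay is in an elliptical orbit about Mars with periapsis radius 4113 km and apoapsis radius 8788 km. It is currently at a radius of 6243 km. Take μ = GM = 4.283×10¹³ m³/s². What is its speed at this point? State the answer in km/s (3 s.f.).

Semi-major axis a = (r_p + r_a)/2 = 6450.5 km = 6.450×10⁶ m.
Vis-viva: v² = μ(2/r − 1/a) = 4.283×10¹³ × (3.204×10⁻⁷ − 1.550×10⁻⁷) = 7.081×10⁶ m²/s².
v = 2661 m/s = 2.661 km/s.

v ≈ 2.66 km/s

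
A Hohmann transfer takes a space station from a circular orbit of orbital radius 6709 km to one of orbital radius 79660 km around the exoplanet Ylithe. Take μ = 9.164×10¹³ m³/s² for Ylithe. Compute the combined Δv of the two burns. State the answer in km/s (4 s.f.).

Δv_total ≈ 1.974 km/s

r₁ = 6709 km = 6.709×10⁶ m.
r₂ = 79660 km = 7.966×10⁷ m.
Transfer ellipse a_t = (r₁ + r₂)/2 = 4.318×10⁷ m.
At r₁: circular v_c1 = √(μ/r₁) = 3696 m/s; transfer-periapsis v_p = √[μ(2/r₁ − 1/a_t)] = 5020 m/s.
Δv₁ = v_p − v_c1 = 1324 m/s.
At r₂: circular v_c2 = √(μ/r₂) = 1073 m/s; transfer-apoapsis v_a = √[μ(2/r₂ − 1/a_t)] = 422.8 m/s.
Δv₂ = v_c2 − v_a = 649.8 m/s.
Total Δv = Δv₁ + Δv₂ = 1974 m/s = 1.974 km/s.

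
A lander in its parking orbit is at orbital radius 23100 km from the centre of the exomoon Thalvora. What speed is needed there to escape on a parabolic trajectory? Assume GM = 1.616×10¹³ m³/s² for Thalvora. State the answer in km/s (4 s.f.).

r = 23100 km = 2.310×10⁷ m.
Escape speed v_esc = √(2μ/r) = √(2 × 1.616×10¹³ / 2.310×10⁷) = √(1.399×10⁶) = 1183 m/s.
= 1.183 km/s.

v_esc ≈ 1.183 km/s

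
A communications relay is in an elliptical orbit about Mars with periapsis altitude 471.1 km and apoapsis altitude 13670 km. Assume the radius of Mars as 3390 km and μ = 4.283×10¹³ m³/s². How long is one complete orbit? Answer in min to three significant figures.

r_p = 3390 + 471.1 = 3861.1 km = 3.8611×10⁶ m.
r_a = 3390 + 13670 = 17060 km = 1.7060×10⁷ m.
Semi-major axis a = (r_p + r_a)/2 = (3861.1 + 17060)/2 = 10461 km = 1.046×10⁷ m.
By Kepler's third law T = 2π√(a³/μ) = 2π × 5.170×10³ = 3.248×10⁴ s.
= 541.4 min.

T ≈ 541 min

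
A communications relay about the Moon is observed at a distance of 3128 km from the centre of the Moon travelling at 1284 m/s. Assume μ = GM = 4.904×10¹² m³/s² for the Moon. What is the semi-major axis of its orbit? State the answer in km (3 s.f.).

a ≈ 3300 km

r = 3.128×10⁶ m.
Specific orbital energy ε = v²/2 − μ/r = (1284)²/2 − 4.904×10¹²/3.128×10⁶ = -7.434×10⁵ J/kg.
Since ε = −μ/(2a), a = −μ/(2ε) = 3.298×10⁶ m = 3298.2 km.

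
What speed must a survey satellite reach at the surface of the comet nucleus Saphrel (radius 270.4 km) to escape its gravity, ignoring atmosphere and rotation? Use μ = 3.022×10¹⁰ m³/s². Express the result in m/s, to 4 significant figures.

v_esc ≈ 472.8 m/s

r = R = 2.704×10⁵ m.
Escape speed v_esc = √(2μ/r) = √(2 × 3.022×10¹⁰ / 2.704×10⁵) = √(2.235×10⁵) = 472.8 m/s.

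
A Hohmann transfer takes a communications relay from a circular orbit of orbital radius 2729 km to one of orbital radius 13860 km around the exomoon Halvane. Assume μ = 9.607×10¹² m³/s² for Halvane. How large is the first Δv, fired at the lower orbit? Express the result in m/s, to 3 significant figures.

Δv ≈ 549 m/s

r₁ = 2729 km = 2.729×10⁶ m.
r₂ = 13860 km = 1.386×10⁷ m.
Transfer ellipse a_t = (r₁ + r₂)/2 = 8.294×10⁶ m.
At r₁: circular v_c1 = √(μ/r₁) = 1876 m/s; transfer-periapsis v_p = √[μ(2/r₁ − 1/a_t)] = 2425 m/s.
Δv₁ = v_p − v_c1 = 549.1 m/s.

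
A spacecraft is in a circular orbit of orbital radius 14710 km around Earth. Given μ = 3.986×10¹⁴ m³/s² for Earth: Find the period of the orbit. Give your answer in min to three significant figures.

r = 14710 km = 1.471×10⁷ m.
Kepler's third law: T = 2π√(r³/μ) = 2π√((1.471×10⁷)³ / 3.986×10¹⁴).
r³/μ = 7.985×10⁶ s², so T = 2π × 2.826×10³ = 1.776×10⁴ s.
Converting: 1.776×10⁴ s ÷ 60.00 = 295.9 min.

T ≈ 296 min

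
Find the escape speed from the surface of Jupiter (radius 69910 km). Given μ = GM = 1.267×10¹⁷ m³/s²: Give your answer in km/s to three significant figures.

r = R = 6.991×10⁷ m.
Escape speed v_esc = √(2μ/r) = √(2 × 1.267×10¹⁷ / 6.991×10⁷) = √(3.625×10⁹) = 60210 m/s.
= 60.21 km/s.

v_esc ≈ 60.2 km/s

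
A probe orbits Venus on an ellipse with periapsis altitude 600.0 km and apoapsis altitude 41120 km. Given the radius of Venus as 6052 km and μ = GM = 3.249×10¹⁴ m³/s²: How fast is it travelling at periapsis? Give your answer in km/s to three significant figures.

r_p = 6052 + 600.0 = 6652.0 km = 6.6520×10⁶ m.
r_a = 6052 + 41120 = 47172 km = 4.7172×10⁷ m.
Semi-major axis a = (r_p + r_a)/2 = 26912 km = 2.691×10⁷ m.
Vis-viva: v² = μ(2/r − 1/a) = 3.249×10¹⁴ × (3.007×10⁻⁷ − 3.716×10⁻⁸) = 8.561×10⁷ m²/s².
v = 9253 m/s = 9.253 km/s.

v ≈ 9.25 km/s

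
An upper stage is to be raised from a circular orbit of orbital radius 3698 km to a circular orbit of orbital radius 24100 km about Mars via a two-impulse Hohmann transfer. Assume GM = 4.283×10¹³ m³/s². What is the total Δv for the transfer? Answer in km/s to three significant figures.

r₁ = 3698 km = 3.698×10⁶ m.
r₂ = 24100 km = 2.410×10⁷ m.
Transfer ellipse a_t = (r₁ + r₂)/2 = 1.390×10⁷ m.
At r₁: circular v_c1 = √(μ/r₁) = 3403 m/s; transfer-periapsis v_p = √[μ(2/r₁ − 1/a_t)] = 4481 m/s.
Δv₁ = v_p − v_c1 = 1078 m/s.
At r₂: circular v_c2 = √(μ/r₂) = 1333 m/s; transfer-apoapsis v_a = √[μ(2/r₂ − 1/a_t)] = 687.6 m/s.
Δv₂ = v_c2 − v_a = 645.5 m/s.
Total Δv = Δv₁ + Δv₂ = 1724 m/s = 1.724 km/s.

Δv_total ≈ 1.72 km/s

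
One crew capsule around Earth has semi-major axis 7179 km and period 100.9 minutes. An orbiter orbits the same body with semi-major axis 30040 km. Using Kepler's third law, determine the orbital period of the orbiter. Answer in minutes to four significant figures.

Kepler's third law: T² ∝ a³, so T₂ = T₁ (a₂/a₁)^(3/2).
a₂/a₁ = 4.184, (a₂/a₁)^(3/2) = 8.560.
T₂ = 100.9 × 8.560 = 863.7 minutes.

T₂ ≈ 863.7 minutes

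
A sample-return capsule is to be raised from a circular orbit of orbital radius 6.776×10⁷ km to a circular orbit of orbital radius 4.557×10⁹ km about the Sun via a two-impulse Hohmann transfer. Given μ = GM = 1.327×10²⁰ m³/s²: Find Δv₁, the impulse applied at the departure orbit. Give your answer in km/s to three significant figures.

r₁ = 6.776×10⁷ km = 6.776×10¹⁰ m.
r₂ = 4.557×10⁹ km = 4.557×10¹² m.
Transfer ellipse a_t = (r₁ + r₂)/2 = 2.312×10¹² m.
At r₁: circular v_c1 = √(μ/r₁) = 44250 m/s; transfer-perihelion v_p = √[μ(2/r₁ − 1/a_t)] = 62120 m/s.
Δv₁ = v_p − v_c1 = 17870 m/s.
= 17.87 km/s.

Δv ≈ 17.9 km/s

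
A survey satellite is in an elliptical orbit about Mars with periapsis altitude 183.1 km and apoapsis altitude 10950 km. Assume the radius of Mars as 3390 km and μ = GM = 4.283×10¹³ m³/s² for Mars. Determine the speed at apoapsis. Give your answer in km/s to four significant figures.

v ≈ 1.092 km/s

r_p = 3390 + 183.1 = 3573.1 km = 3.5731×10⁶ m.
r_a = 3390 + 10950 = 14340 km = 1.4340×10⁷ m.
Semi-major axis a = (r_p + r_a)/2 = 8956.5 km = 8.957×10⁶ m.
Vis-viva: v² = μ(2/r − 1/a) = 4.283×10¹³ × (1.395×10⁻⁷ − 1.117×10⁻⁷) = 1.192×10⁶ m²/s².
v = 1092 m/s = 1.092 km/s.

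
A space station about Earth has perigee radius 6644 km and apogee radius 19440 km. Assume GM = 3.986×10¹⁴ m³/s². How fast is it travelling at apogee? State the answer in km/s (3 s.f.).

v ≈ 3.23 km/s

Semi-major axis a = (r_p + r_a)/2 = 13042 km = 1.304×10⁷ m.
Vis-viva: v² = μ(2/r − 1/a) = 3.986×10¹⁴ × (1.029×10⁻⁷ − 7.668×10⁻⁸) = 1.045×10⁷ m²/s².
v = 3232 m/s = 3.232 km/s.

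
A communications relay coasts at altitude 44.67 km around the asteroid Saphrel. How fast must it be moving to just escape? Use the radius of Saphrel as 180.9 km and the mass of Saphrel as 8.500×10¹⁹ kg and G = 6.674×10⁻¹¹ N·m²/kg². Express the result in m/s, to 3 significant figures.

v_esc ≈ 224 m/s

μ = GM = 6.674×10⁻¹¹ × 8.500×10¹⁹ = 5.673×10⁹ m³/s².
r = 180.9 + 44.67 = 225.57 km = 2.2557×10⁵ m.
Escape speed v_esc = √(2μ/r) = √(2 × 5.673×10⁹ / 2.256×10⁵) = √(5.030×10⁴) = 224.3 m/s.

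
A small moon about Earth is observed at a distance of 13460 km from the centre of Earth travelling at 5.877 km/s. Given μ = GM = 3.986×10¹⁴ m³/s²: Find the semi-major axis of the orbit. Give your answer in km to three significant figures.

r = 1.346×10⁷ m.
Vis-viva rearranged: 1/a = 2/r − v²/μ = 1.486×10⁻⁷ − 8.665×10⁻⁸ = 6.194×10⁻⁸ m⁻¹.
a = 1.615×10⁷ m = 16145 km.

a ≈ 16100 km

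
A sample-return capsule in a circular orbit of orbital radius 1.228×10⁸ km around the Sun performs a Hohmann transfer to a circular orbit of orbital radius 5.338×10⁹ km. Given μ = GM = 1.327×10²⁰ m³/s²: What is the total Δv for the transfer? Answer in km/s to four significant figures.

Δv_total ≈ 17.02 km/s

r₁ = 1.228×10⁸ km = 1.228×10¹¹ m.
r₂ = 5.338×10⁹ km = 5.338×10¹² m.
Transfer ellipse a_t = (r₁ + r₂)/2 = 2.730×10¹² m.
At r₁: circular v_c1 = √(μ/r₁) = 32870 m/s; transfer-perihelion v_p = √[μ(2/r₁ − 1/a_t)] = 45960 m/s.
Δv₁ = v_p − v_c1 = 13090 m/s.
At r₂: circular v_c2 = √(μ/r₂) = 4986 m/s; transfer-aphelion v_a = √[μ(2/r₂ − 1/a_t)] = 1057 m/s.
Δv₂ = v_c2 − v_a = 3929 m/s.
Total Δv = Δv₁ + Δv₂ = 17020 m/s = 17.02 km/s.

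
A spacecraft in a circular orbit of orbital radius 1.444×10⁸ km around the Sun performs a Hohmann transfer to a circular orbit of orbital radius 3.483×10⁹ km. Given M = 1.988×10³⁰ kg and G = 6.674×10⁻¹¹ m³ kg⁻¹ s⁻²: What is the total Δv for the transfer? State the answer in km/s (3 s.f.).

μ = GM = 6.674×10⁻¹¹ × 1.988×10³⁰ = 1.327×10²⁰ m³/s².
r₁ = 1.444×10⁸ km = 1.444×10¹¹ m.
r₂ = 3.483×10⁹ km = 3.483×10¹² m.
Transfer ellipse a_t = (r₁ + r₂)/2 = 1.814×10¹² m.
At r₁: circular v_c1 = √(μ/r₁) = 30310 m/s; transfer-perihelion v_p = √[μ(2/r₁ − 1/a_t)] = 42010 m/s.
Δv₁ = v_p − v_c1 = 11690 m/s.
At r₂: circular v_c2 = √(μ/r₂) = 6172 m/s; transfer-aphelion v_a = √[μ(2/r₂ − 1/a_t)] = 1742 m/s.
Δv₂ = v_c2 − v_a = 4430 m/s.
Total Δv = Δv₁ + Δv₂ = 16120 m/s = 16.12 km/s.

Δv_total ≈ 16.1 km/s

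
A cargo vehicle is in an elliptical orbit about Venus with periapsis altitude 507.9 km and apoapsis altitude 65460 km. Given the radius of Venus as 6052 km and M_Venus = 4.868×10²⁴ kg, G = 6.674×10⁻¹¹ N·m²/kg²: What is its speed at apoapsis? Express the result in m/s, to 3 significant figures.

μ = GM = 6.674×10⁻¹¹ × 4.868×10²⁴ = 3.249×10¹⁴ m³/s².
r_p = 6052 + 507.9 = 6559.9 km = 6.5599×10⁶ m.
r_a = 6052 + 65460 = 71512 km = 7.1512×10⁷ m.
Semi-major axis a = (r_p + r_a)/2 = 39036 km = 3.904×10⁷ m.
Vis-viva: v² = μ(2/r − 1/a) = 3.249×10¹⁴ × (2.797×10⁻⁸ − 2.562×10⁻⁸) = 7.635×10⁵ m²/s².
v = 873.8 m/s.

v ≈ 874 m/s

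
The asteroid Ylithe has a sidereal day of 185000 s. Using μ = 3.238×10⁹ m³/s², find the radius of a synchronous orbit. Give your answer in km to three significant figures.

r_sync ≈ 1410 km

A synchronous orbit has period T, so by Kepler's third law a = (μT²/4π²)^(1/3).
μT²/4π² = 3.238×10⁹ × (1.850×10⁵)² / 39.48 = 2.807×10¹⁸ m³.
a = 1.411×10⁶ m = 1410.7 km.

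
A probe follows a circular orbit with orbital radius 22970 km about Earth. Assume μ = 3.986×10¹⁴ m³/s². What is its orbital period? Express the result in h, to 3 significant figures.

r = 22970 km = 2.297×10⁷ m.
Kepler's third law: T = 2π√(r³/μ) = 2π√((2.297×10⁷)³ / 3.986×10¹⁴).
r³/μ = 3.041×10⁷ s², so T = 2π × 5.514×10³ = 3.465×10⁴ s.
Converting: 3.465×10⁴ s ÷ 3600 = 9.624 h.

T ≈ 9.62 h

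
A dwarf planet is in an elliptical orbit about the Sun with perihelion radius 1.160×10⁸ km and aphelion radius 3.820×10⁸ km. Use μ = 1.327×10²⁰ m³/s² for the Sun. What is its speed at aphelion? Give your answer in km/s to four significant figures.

v ≈ 12.72 km/s

Semi-major axis a = (r_p + r_a)/2 = 2.4900×10⁸ km = 2.490×10¹¹ m.
Vis-viva: v² = μ(2/r − 1/a) = 1.327×10²⁰ × (5.236×10⁻¹² − 4.016×10⁻¹²) = 1.618×10⁸ m²/s².
v = 12720 m/s = 12.72 km/s.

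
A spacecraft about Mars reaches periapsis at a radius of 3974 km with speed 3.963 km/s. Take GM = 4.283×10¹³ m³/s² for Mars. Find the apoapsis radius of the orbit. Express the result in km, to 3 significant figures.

r_p = 3.974×10⁶ m.
Specific energy ε = v²/2 − μ/r = -2.925×10⁶ J/kg, so a = −μ/(2ε) = 7.322×10⁶ m.
The apsides satisfy r_p + r_a = 2a, so the apoapsis radius is 2a − r_p = 1.067×10⁷ m = 10669 km.

apoapsis radius ≈ 10700 km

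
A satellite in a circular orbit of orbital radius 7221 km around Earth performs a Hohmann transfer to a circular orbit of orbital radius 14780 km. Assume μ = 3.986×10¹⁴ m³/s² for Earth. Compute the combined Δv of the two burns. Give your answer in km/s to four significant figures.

Δv_total ≈ 2.168 km/s

r₁ = 7221 km = 7.221×10⁶ m.
r₂ = 14780 km = 1.478×10⁷ m.
Transfer ellipse a_t = (r₁ + r₂)/2 = 1.100×10⁷ m.
At r₁: circular v_c1 = √(μ/r₁) = 7430 m/s; transfer-perigee v_p = √[μ(2/r₁ − 1/a_t)] = 8612 m/s.
Δv₁ = v_p − v_c1 = 1182 m/s.
At r₂: circular v_c2 = √(μ/r₂) = 5193 m/s; transfer-apogee v_a = √[μ(2/r₂ − 1/a_t)] = 4207 m/s.
Δv₂ = v_c2 − v_a = 985.7 m/s.
Total Δv = Δv₁ + Δv₂ = 2168 m/s = 2.168 km/s.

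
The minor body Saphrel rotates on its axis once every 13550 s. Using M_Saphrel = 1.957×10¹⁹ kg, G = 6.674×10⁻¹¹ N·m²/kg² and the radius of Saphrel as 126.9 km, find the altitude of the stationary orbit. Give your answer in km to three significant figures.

μ = GM = 6.674×10⁻¹¹ × 1.957×10¹⁹ = 1.306×10⁹ m³/s².
A synchronous orbit has period T, so by Kepler's third law a = (μT²/4π²)^(1/3).
μT²/4π² = 1.306×10⁹ × (1.355×10⁴)² / 39.48 = 6.074×10¹⁵ m³.
a = 1.825×10⁵ m = 182.46 km.
Altitude h = a − R = 182.46 − 126.9 = 55.559 km.

h_sync ≈ 55.6 km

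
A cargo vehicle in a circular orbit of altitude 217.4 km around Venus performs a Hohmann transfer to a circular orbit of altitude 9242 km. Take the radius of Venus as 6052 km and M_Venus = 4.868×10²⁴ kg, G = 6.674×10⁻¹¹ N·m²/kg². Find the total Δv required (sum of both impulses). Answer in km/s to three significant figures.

Δv_total ≈ 2.47 km/s

μ = GM = 6.674×10⁻¹¹ × 4.868×10²⁴ = 3.249×10¹⁴ m³/s².
r₁ = 6052 + 217.4 = 6269.4 km = 6.2694×10⁶ m.
r₂ = 6052 + 9242 = 15294 km = 1.5294×10⁷ m.
Transfer ellipse a_t = (r₁ + r₂)/2 = 1.078×10⁷ m.
At r₁: circular v_c1 = √(μ/r₁) = 7199 m/s; transfer-periapsis v_p = √[μ(2/r₁ − 1/a_t)] = 8574 m/s.
Δv₁ = v_p − v_c1 = 1375 m/s.
At r₂: circular v_c2 = √(μ/r₂) = 4609 m/s; transfer-apoapsis v_a = √[μ(2/r₂ − 1/a_t)] = 3515 m/s.
Δv₂ = v_c2 − v_a = 1094 m/s.
Total Δv = Δv₁ + Δv₂ = 2469 m/s = 2.469 km/s.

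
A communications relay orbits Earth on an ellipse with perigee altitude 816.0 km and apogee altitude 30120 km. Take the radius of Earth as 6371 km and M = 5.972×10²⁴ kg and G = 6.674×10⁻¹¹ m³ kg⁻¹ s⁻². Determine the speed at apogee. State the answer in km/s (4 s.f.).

μ = GM = 6.674×10⁻¹¹ × 5.972×10²⁴ = 3.986×10¹⁴ m³/s².
r_p = 6371 + 816.0 = 7187.0 km = 7.1870×10⁶ m.
r_a = 6371 + 30120 = 36491 km = 3.6491×10⁷ m.
Semi-major axis a = (r_p + r_a)/2 = 21839 km = 2.184×10⁷ m.
Vis-viva: v² = μ(2/r − 1/a) = 3.986×10¹⁴ × (5.481×10⁻⁸ − 4.579×10⁻⁸) = 3.594×10⁶ m²/s².
v = 1896 m/s = 1.896 km/s.

v ≈ 1.896 km/s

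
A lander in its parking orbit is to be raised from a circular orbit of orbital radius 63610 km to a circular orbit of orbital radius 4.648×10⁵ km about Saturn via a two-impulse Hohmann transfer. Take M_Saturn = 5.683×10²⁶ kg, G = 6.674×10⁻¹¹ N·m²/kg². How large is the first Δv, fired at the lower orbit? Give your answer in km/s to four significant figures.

μ = GM = 6.674×10⁻¹¹ × 5.683×10²⁶ = 3.793×10¹⁶ m³/s².
r₁ = 63610 km = 6.361×10⁷ m.
r₂ = 4.648×10⁵ km = 4.648×10⁸ m.
Transfer ellipse a_t = (r₁ + r₂)/2 = 2.642×10⁸ m.
At r₁: circular v_c1 = √(μ/r₁) = 24420 m/s; transfer-perikrone v_p = √[μ(2/r₁ − 1/a_t)] = 32390 m/s.
Δv₁ = v_p − v_c1 = 7969 m/s.
= 7.969 km/s.

Δv ≈ 7.969 km/s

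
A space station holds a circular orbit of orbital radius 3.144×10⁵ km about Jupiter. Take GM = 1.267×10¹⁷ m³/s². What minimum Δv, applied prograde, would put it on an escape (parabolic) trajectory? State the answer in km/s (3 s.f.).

Δv ≈ 8.32 km/s

r = 3.144×10⁵ km = 3.144×10⁸ m.
Circular speed v_c = √(μ/r) = 20070 m/s.
Escape speed v_esc = √(2μ/r) = √2 × v_c = 28390 m/s.
Δv = v_esc − v_c = 8315 m/s = 8.315 km/s.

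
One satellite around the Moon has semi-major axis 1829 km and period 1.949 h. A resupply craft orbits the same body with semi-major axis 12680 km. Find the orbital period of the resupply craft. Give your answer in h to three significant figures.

T₂ ≈ 35.6 h

Kepler's third law: T² ∝ a³, so T₂ = T₁ (a₂/a₁)^(3/2).
a₂/a₁ = 6.933, (a₂/a₁)^(3/2) = 18.25.
T₂ = 1.949 × 18.25 = 35.58 h.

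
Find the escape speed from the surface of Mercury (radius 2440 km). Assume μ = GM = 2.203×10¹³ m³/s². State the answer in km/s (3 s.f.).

v_esc ≈ 4.25 km/s

r = R = 2.440×10⁶ m.
Escape speed v_esc = √(2μ/r) = √(2 × 2.203×10¹³ / 2.440×10⁶) = √(1.806×10⁷) = 4249 m/s.
= 4.249 km/s.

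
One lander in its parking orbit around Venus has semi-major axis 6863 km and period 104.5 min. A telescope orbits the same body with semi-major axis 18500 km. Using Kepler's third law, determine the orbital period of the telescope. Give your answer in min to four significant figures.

Kepler's third law: T² ∝ a³, so T₂ = T₁ (a₂/a₁)^(3/2).
a₂/a₁ = 2.696, (a₂/a₁)^(3/2) = 4.426.
T₂ = 104.5 × 4.426 = 462.5 min.

T₂ ≈ 462.5 min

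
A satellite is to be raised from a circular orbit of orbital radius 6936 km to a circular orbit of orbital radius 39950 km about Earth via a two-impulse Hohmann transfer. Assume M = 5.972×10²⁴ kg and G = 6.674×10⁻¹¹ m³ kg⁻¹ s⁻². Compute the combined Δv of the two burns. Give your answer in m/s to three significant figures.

μ = GM = 6.674×10⁻¹¹ × 5.972×10²⁴ = 3.986×10¹⁴ m³/s².
r₁ = 6936 km = 6.936×10⁶ m.
r₂ = 39950 km = 3.995×10⁷ m.
Transfer ellipse a_t = (r₁ + r₂)/2 = 2.344×10⁷ m.
At r₁: circular v_c1 = √(μ/r₁) = 7581 m/s; transfer-perigee v_p = √[μ(2/r₁ − 1/a_t)] = 9896 m/s.
Δv₁ = v_p − v_c1 = 2315 m/s.
At r₂: circular v_c2 = √(μ/r₂) = 3159 m/s; transfer-apogee v_a = √[μ(2/r₂ − 1/a_t)] = 1718 m/s.
Δv₂ = v_c2 − v_a = 1441 m/s.
Total Δv = Δv₁ + Δv₂ = 3756 m/s.

Δv_total ≈ 3760 m/s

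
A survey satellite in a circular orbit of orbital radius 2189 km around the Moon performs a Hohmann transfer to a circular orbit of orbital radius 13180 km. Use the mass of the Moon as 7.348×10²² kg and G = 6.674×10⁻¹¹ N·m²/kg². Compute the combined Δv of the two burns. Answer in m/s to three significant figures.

Δv_total ≈ 748 m/s

μ = GM = 6.674×10⁻¹¹ × 7.348×10²² = 4.904×10¹² m³/s².
r₁ = 2189 km = 2.189×10⁶ m.
r₂ = 13180 km = 1.318×10⁷ m.
Transfer ellipse a_t = (r₁ + r₂)/2 = 7.684×10⁶ m.
At r₁: circular v_c1 = √(μ/r₁) = 1497 m/s; transfer-perilune v_p = √[μ(2/r₁ − 1/a_t)] = 1960 m/s.
Δv₁ = v_p − v_c1 = 463.5 m/s.
At r₂: circular v_c2 = √(μ/r₂) = 610.0 m/s; transfer-apolune v_a = √[μ(2/r₂ − 1/a_t)] = 325.6 m/s.
Δv₂ = v_c2 − v_a = 284.4 m/s.
Total Δv = Δv₁ + Δv₂ = 747.9 m/s.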